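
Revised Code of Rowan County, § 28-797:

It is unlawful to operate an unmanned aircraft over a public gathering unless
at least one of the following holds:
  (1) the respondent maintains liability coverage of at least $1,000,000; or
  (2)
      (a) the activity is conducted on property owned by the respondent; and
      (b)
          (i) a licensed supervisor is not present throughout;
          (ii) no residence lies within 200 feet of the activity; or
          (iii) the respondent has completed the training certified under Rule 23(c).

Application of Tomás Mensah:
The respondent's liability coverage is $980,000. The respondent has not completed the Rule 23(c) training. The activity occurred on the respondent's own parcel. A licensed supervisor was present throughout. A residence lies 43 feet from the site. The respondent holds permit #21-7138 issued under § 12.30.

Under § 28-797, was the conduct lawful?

No — unlawful.

(1) coverage ≥ $1,000,000 — not met.
(a) own property — met.
(i) not (supervisor present) — not satisfied.
(ii) no residence in 200 ft — fails.
(iii) training certified — fails.
So (b) is not satisfied (F OR F OR F).
So (2) is not satisfied (T AND F).
Overall: F OR F → false.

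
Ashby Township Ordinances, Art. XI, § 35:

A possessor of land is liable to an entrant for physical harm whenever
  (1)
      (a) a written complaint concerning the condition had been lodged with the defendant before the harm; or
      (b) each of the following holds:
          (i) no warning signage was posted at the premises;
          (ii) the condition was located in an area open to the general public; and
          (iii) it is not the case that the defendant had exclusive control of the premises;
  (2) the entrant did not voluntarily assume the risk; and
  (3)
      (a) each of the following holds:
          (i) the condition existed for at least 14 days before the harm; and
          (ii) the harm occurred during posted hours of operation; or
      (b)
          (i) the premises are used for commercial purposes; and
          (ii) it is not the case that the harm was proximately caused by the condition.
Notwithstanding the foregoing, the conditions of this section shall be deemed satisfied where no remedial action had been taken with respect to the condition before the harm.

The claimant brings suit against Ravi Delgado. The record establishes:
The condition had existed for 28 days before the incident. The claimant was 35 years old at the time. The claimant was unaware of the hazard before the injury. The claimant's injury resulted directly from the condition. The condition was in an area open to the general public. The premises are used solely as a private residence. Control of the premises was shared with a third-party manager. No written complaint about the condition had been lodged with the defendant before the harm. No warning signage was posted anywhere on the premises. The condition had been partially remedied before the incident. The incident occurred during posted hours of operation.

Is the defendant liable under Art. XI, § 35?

(a) complaint lodged — fails.
(i) no signage posted — satisfied.
(ii) public area — holds.
(iii) not (exclusive control) — satisfied.
(b): T AND T AND T → true.
(1): F OR T → true.
(2) no assumed risk — satisfied.
(i) condition ≥14 days old — met.
(ii) during posted hours — met.
(a) = T AND T = true.
(i) commercial use — not met.
(ii) not (proximate cause) — not satisfied.
So (b) is not satisfied (F AND F).
So (3) is satisfied (T OR F).
So Overall is satisfied (T AND T AND T).
Exception (no remedial action) — not satisfied.
Result: main true OR exception false → true.

Yes — liable.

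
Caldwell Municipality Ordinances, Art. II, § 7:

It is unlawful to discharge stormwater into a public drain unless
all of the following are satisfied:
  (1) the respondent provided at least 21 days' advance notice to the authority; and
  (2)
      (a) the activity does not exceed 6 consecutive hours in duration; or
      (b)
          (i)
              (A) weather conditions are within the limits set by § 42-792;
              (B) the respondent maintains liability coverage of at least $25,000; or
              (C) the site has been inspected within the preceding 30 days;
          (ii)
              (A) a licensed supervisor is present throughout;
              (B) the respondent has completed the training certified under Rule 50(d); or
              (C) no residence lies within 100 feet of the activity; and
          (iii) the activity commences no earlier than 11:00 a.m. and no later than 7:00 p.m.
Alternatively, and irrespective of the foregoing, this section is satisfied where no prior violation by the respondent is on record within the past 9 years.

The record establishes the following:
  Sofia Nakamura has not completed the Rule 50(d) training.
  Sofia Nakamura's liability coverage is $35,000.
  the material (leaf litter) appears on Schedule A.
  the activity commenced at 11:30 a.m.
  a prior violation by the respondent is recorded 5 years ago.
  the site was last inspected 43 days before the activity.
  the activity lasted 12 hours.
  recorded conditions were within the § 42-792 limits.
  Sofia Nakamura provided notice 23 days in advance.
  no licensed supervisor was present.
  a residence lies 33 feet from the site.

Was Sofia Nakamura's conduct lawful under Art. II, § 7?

No — unlawful.

(1) ≥21 days' notice — holds.
(a) ≤ 6 hrs duration — not satisfied.
(A) weather ok — met.
(B) coverage ≥ $25,000 — met.
(C) site inspected — fails.
(i): T OR T OR F → true.
(A) supervisor present — not satisfied.
(B) training certified — fails.
(C) no residence in 100 ft — not met.
So (ii) is not satisfied (F OR F OR F).
(iii) start within hours — met.
(b): T AND F AND T → false.
(2) = F OR F = false.
So Overall is not satisfied (T AND F).
Exception (no prior violation) — not satisfied.
Result: main false OR exception false → false.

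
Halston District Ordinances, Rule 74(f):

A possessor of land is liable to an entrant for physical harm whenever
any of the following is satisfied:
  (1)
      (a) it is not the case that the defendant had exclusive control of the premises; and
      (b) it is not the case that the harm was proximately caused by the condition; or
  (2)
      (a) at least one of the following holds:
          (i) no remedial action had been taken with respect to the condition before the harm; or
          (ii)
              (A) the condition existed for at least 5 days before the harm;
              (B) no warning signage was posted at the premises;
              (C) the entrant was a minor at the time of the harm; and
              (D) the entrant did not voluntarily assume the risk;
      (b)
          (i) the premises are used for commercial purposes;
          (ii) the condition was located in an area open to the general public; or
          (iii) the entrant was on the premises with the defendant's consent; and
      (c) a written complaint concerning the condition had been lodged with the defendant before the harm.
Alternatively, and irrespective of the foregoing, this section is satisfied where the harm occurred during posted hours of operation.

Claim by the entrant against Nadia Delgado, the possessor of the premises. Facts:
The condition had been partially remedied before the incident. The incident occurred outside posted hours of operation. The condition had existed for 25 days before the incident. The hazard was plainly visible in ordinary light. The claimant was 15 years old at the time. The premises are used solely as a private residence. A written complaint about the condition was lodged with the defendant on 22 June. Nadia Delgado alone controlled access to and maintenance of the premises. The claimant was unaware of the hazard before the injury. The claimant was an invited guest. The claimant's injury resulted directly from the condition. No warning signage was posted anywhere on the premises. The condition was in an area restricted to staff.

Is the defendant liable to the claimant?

Yes — liable.

(a) not (exclusive control) — not met.
(b) not (proximate cause) — not satisfied.
(1) = F AND F = false.
(i) no remedial action — not satisfied.
(A) condition ≥5 days old — holds.
(B) no signage posted — met.
(C) entrant a minor — met.
(D) no assumed risk — holds.
So (ii) is satisfied (T AND T AND T AND T).
So (a) is satisfied (F OR T).
(i) commercial use — not met.
(ii) public area — fails.
(iii) consent to enter — met.
So (b) is satisfied (F OR F OR T).
(c) complaint lodged — met.
(2) = T AND T AND T = true.
Overall: F OR T → true.
Exception (during posted hours) — not satisfied.
Result: main true OR exception false → true.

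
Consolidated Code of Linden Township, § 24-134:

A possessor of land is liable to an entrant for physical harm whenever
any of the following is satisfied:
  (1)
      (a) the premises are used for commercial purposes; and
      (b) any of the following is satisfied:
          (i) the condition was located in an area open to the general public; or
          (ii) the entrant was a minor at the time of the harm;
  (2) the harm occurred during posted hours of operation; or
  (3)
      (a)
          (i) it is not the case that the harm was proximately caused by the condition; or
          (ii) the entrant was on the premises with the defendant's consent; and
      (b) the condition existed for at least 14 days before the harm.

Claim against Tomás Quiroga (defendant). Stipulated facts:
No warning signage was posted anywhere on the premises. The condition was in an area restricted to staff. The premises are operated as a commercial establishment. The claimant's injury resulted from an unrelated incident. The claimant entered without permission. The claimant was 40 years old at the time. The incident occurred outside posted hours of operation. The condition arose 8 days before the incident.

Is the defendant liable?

No — not liable.

(a) commercial use — met.
(i) public area — not satisfied.
(ii) entrant a minor — not satisfied.
So (b) is not satisfied (F OR F).
(1) = T AND F = false.
(2) during posted hours — not satisfied.
(i) not (proximate cause) — met.
(ii) consent to enter — not met.
So (a) is satisfied (T OR F).
(b) condition ≥14 days old — not satisfied.
(3): T AND F → false.
Overall = F OR F OR F = false.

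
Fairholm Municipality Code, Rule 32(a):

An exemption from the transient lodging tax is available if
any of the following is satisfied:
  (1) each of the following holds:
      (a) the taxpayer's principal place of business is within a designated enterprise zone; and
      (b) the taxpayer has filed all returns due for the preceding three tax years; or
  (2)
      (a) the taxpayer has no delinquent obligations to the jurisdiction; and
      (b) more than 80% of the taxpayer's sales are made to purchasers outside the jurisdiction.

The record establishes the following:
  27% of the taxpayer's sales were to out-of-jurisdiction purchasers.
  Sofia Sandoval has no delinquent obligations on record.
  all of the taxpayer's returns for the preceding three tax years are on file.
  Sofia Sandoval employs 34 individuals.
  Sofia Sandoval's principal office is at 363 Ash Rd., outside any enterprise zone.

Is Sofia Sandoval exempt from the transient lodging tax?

(a) in enterprise zone — fails.
(b) returns current — holds.
So (1) is not satisfied (F AND T).
(a) no delinquency — satisfied.
(b) >80% out-of-jur. sales — not met.
(2): T AND F → false.
So Overall is not satisfied (F OR F).

No — not exempt.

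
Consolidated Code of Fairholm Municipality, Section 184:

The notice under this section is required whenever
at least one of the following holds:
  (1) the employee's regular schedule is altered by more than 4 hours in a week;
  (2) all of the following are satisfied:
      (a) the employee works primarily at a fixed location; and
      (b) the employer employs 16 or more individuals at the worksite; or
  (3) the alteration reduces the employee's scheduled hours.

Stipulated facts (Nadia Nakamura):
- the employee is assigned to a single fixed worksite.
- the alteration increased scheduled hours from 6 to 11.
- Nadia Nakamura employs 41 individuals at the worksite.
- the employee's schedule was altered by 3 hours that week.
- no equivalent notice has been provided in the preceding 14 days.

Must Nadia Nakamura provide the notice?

(1) schedule shift > 4h — fails.
(a) fixed location — holds.
(b) ≥ 16 at site — satisfied.
(2) = T AND T = true.
(3) hours reduced — fails.
Overall = F OR T OR F = true.

Yes — required.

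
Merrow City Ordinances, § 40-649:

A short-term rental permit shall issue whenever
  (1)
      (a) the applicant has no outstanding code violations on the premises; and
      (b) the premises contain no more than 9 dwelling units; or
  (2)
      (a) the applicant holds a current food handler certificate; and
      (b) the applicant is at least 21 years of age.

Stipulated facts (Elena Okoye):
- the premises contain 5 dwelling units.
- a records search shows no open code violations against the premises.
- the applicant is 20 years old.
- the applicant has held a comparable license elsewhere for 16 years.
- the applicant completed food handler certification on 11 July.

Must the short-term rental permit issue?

(a) no code violations — holds.
(b) ≤ 9 units — met.
(1): T AND T → true.
(a) food handler cert. — holds.
(b) age ≥ 21 — not met.
(2): T AND F → false.
So Overall is satisfied (T OR F).

Yes — granted.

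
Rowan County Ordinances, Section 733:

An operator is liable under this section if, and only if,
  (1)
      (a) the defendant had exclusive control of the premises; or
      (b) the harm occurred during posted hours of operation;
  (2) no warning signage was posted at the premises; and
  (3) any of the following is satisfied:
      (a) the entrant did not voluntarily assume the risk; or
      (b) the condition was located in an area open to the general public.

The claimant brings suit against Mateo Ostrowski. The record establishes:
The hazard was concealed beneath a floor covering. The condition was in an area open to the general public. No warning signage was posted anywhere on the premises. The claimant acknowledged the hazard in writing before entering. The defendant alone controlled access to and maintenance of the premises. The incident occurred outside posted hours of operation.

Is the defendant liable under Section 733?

(a) exclusive control — holds.
(b) during posted hours — not met.
So (1) is satisfied (T OR F).
(2) no signage posted — met.
(a) no assumed risk — not met.
(b) public area — satisfied.
(3): F OR T → true.
So Overall is satisfied (T AND T AND T).

Yes — liable.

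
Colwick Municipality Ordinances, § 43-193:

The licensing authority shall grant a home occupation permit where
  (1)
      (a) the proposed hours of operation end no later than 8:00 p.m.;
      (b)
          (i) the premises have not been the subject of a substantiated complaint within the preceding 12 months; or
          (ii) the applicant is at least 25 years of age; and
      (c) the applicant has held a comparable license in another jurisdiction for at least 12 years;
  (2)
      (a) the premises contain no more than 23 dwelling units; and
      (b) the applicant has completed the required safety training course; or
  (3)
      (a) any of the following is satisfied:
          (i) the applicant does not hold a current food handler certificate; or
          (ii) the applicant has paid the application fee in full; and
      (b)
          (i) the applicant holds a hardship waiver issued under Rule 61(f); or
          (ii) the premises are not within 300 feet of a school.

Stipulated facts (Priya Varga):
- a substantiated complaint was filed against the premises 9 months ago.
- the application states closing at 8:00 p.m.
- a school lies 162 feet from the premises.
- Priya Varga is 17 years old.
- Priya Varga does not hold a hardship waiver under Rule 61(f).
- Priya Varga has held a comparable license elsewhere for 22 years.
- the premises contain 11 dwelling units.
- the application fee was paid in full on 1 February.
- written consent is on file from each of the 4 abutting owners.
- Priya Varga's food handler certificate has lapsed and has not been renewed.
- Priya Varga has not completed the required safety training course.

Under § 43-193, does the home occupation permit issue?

(a) closes by 8 p.m. — met.
(i) no complaint in 12 mo. — fails.
(ii) age ≥ 25 — not satisfied.
So (b) is not satisfied (F OR F).
(c) prior license ≥ 12 yr — holds.
(1): T AND F AND T → false.
(a) ≤ 23 units — satisfied.
(b) safety training — not satisfied.
(2): T AND F → false.
(i) not (food handler cert.) — holds.
(ii) fee paid — holds.
(a): T OR T → true.
(i) hardship waiver — not met.
(ii) ≥300 ft from school — not satisfied.
(b) = F OR F = false.
So (3) is not satisfied (T AND F).
So Overall is not satisfied (F OR F OR F).

No — denied.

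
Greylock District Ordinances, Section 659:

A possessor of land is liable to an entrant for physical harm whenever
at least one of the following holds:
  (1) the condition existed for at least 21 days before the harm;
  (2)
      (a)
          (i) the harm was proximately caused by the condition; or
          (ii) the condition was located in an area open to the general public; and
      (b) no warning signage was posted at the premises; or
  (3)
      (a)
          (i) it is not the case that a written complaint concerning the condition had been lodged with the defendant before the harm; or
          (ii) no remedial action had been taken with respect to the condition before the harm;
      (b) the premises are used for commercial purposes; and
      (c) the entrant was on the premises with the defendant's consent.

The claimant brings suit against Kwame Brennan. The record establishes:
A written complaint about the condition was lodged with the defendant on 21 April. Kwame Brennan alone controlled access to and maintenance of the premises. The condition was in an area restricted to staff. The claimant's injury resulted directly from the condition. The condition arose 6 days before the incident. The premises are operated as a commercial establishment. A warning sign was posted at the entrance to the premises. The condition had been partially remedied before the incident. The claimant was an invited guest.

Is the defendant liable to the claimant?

(1) condition ≥21 days old — not met.
(i) proximate cause — satisfied.
(ii) public area — not satisfied.
(a) = T OR F = true.
(b) no signage posted — not satisfied.
(2): T AND F → false.
(i) not (complaint lodged) — fails.
(ii) no remedial action — not met.
(a): F OR F → false.
(b) commercial use — satisfied.
(c) consent to enter — met.
So (3) is not satisfied (F AND T AND T).
So Overall is not satisfied (F OR F OR F).

No — not liable.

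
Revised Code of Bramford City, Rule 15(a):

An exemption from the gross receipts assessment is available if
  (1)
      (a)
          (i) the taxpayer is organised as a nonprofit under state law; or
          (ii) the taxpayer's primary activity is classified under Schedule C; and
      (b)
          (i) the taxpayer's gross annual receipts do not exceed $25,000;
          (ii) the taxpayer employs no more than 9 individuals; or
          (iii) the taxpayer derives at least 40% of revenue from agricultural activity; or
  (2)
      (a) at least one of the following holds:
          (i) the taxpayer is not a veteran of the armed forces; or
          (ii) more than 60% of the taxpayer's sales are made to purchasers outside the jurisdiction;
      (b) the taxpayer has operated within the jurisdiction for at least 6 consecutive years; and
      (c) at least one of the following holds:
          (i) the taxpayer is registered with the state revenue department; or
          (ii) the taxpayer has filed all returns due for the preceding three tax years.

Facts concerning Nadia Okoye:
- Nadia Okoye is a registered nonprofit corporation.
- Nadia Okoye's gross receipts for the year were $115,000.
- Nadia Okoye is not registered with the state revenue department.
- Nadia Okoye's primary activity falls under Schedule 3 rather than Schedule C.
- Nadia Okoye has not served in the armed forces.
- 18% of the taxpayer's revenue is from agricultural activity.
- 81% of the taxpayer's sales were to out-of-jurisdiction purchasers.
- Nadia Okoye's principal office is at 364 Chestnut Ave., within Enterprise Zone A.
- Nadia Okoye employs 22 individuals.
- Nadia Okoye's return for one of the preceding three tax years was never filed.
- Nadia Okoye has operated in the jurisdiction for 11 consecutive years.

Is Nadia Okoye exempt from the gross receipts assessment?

No — not exempt.

(i) nonprofit — holds.
(ii) Schedule C activity — fails.
So (a) is satisfied (T OR F).
(i) receipts ≤ $25,000 — not met.
(ii) ≤ 9 employees — fails.
(iii) ≥40% agricultural — not met.
(b): F OR F OR F → false.
So (1) is not satisfied (T AND F).
(i) not (veteran) — satisfied.
(ii) >60% out-of-jur. sales — satisfied.
So (a) is satisfied (T OR T).
(b) ≥ 6 yrs in jurisdiction — met.
(i) state-registered — not met.
(ii) returns current — not met.
(c) = F OR F = false.
(2): T AND T AND F → false.
Overall = F OR F = false.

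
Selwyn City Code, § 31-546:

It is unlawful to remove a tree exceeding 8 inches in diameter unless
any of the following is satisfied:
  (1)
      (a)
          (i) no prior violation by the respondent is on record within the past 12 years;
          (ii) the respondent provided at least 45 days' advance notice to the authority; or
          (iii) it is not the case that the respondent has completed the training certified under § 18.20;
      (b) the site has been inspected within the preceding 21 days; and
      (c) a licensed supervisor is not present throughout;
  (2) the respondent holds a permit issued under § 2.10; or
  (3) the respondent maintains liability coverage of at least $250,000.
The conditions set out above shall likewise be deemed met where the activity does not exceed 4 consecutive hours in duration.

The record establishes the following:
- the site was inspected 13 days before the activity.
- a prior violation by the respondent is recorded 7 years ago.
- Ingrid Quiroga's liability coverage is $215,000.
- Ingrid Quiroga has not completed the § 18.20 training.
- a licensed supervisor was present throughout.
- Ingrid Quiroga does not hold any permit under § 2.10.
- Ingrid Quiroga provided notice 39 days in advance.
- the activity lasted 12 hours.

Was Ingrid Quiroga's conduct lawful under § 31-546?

(i) no prior violation — not met.
(ii) ≥45 days' notice — not satisfied.
(iii) not (training certified) — holds.
(a): F OR F OR T → true.
(b) site inspected — satisfied.
(c) not (supervisor present) — fails.
(1): T AND T AND F → false.
(2) holds permit — not satisfied.
(3) coverage ≥ $250,000 — not met.
Overall: F OR F OR F → false.
Exception (≤ 4 hrs duration) — not satisfied.
Result: main false OR exception false → false.

No — unlawful.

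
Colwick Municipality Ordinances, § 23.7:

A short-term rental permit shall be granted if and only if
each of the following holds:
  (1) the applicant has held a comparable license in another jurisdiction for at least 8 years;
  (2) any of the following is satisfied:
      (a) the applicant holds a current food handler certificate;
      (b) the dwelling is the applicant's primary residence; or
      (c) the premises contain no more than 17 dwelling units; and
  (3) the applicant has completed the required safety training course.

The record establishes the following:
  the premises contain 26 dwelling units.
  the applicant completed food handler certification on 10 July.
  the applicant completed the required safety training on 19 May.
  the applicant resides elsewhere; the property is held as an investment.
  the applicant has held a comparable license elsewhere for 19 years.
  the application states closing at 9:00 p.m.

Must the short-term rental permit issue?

(1) prior license ≥ 8 yr — met.
(a) food handler cert. — met.
(b) primary residence — not satisfied.
(c) ≤ 17 units — fails.
(2): T OR F OR F → true.
(3) safety training — met.
Overall: T AND T AND T → true.

Yes — granted.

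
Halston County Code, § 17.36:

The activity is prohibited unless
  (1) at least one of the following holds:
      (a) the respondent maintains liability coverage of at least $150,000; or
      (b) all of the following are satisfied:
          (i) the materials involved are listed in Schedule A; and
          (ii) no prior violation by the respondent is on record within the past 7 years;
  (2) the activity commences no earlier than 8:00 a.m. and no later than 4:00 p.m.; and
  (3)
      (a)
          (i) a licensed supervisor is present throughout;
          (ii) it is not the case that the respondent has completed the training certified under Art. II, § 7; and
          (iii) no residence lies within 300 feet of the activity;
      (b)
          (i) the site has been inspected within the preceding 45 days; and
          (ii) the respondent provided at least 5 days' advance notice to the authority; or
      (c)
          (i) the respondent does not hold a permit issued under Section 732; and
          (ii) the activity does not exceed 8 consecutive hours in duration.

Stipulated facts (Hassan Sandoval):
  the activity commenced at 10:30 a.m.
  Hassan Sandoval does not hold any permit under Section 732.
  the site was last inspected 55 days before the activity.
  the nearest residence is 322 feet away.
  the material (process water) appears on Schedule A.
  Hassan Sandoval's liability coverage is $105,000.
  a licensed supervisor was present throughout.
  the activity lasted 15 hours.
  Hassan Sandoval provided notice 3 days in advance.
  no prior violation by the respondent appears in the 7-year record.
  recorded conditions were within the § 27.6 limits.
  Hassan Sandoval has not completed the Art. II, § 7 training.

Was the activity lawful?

Yes — lawful.

(a) coverage ≥ $150,000 — not satisfied.
(i) Schedule A material — met.
(ii) no prior violation — satisfied.
(b) = T AND T = true.
(1): F OR T → true.
(2) start within hours — holds.
(i) supervisor present — met.
(ii) not (training certified) — satisfied.
(iii) no residence in 300 ft — holds.
(a): T AND T AND T → true.
(i) site inspected — not met.
(ii) ≥5 days' notice — not met.
So (b) is not satisfied (F AND F).
(i) not (holds permit) — met.
(ii) ≤ 8 hrs duration — fails.
(c): T AND F → false.
(3): T OR F OR F → true.
So Overall is satisfied (T AND T AND T).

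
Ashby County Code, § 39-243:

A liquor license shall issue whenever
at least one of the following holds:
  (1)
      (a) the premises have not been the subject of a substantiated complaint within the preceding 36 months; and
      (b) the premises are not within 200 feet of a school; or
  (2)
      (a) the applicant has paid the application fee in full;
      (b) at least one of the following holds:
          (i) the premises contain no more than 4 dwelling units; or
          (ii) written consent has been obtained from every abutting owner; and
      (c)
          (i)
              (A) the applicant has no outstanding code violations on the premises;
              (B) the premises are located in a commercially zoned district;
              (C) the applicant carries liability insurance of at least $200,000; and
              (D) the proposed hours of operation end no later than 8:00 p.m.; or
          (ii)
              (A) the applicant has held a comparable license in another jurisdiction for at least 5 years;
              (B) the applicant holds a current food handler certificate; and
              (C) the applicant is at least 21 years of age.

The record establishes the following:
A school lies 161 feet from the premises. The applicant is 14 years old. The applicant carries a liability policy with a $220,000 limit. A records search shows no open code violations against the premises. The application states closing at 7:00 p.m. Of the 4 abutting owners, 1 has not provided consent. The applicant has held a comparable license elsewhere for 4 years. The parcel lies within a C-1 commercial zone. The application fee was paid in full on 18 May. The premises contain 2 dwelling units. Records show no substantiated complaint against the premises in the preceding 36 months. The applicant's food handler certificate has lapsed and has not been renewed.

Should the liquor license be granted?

(a) no complaint in 36 mo. — holds.
(b) ≥200 ft from school — fails.
(1): T AND F → false.
(a) fee paid — holds.
(i) ≤ 4 units — satisfied.
(ii) all abutters consent — fails.
(b): T OR F → true.
(A) no code violations — holds.
(B) commercially zoned — met.
(C) insurance ≥ $200,000 — met.
(D) closes by 8 p.m. — satisfied.
(i): T AND T AND T AND T → true.
(A) prior license ≥ 5 yr — not met.
(B) food handler cert. — not satisfied.
(C) age ≥ 21 — not met.
So (ii) is not satisfied (F AND F AND F).
(c) = T OR F = true.
(2) = T AND T AND T = true.
Overall: F OR T → true.

Yes — granted.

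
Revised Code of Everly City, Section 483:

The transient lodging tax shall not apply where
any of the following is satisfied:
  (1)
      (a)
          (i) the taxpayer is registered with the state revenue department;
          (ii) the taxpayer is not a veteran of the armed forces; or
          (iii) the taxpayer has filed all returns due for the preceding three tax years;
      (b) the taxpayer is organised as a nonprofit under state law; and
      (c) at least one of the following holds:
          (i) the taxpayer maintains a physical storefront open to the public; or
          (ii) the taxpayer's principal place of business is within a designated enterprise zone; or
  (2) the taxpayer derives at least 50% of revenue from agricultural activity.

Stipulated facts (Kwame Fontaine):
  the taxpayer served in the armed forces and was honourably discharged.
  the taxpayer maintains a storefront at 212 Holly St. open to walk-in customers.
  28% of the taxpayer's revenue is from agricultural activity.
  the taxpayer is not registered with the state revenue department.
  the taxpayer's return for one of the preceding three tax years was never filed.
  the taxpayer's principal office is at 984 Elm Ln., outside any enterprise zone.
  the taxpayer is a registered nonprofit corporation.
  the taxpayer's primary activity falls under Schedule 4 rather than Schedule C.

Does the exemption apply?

No — not exempt.

(i) state-registered — not satisfied.
(ii) not (veteran) — not met.
(iii) returns current — not met.
So (a) is not satisfied (F OR F OR F).
(b) nonprofit — met.
(i) has storefront — holds.
(ii) in enterprise zone — not satisfied.
(c): T OR F → true.
(1): F AND T AND T → false.
(2) ≥50% agricultural — not satisfied.
So Overall is not satisfied (F OR F).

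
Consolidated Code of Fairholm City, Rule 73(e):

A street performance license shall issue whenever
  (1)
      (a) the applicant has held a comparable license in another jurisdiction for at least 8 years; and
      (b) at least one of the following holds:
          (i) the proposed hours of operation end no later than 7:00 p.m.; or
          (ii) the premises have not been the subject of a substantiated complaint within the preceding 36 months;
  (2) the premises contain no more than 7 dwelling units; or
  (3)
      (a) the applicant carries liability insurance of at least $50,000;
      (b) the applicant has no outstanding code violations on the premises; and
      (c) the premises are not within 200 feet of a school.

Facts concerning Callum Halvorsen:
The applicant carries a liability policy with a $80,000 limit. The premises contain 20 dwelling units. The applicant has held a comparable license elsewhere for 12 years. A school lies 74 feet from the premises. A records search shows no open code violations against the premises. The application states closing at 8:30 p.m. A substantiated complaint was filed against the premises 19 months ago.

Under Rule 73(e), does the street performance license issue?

No — denied.

(a) prior license ≥ 8 yr — satisfied.
(i) closes by 7 p.m. — not satisfied.
(ii) no complaint in 36 mo. — not met.
(b): F OR F → false.
(1): T AND F → false.
(2) ≤ 7 units — not satisfied.
(a) insurance ≥ $50,000 — met.
(b) no code violations — satisfied.
(c) ≥200 ft from school — not satisfied.
(3) = T AND T AND F = false.
Overall: F OR F OR F → false.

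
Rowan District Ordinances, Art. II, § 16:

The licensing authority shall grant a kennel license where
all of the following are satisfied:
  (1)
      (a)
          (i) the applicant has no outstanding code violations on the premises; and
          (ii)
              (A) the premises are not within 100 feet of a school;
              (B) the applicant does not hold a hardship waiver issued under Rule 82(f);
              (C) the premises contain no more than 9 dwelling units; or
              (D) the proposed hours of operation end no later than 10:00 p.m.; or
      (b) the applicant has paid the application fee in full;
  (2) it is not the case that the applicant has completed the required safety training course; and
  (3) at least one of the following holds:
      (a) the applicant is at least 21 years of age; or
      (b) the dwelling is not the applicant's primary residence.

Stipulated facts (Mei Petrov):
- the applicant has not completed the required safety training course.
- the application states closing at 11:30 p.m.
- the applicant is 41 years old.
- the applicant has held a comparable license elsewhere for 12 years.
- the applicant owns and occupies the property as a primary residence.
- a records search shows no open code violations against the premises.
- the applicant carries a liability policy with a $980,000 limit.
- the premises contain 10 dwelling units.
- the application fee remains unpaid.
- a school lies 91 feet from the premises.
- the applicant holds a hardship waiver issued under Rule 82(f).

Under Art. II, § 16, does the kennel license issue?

(i) no code violations — satisfied.
(A) ≥100 ft from school — fails.
(B) not (hardship waiver) — not satisfied.
(C) ≤ 9 units — not satisfied.
(D) closes by 10 p.m. — fails.
(ii): F OR F OR F OR F → false.
(a): T AND F → false.
(b) fee paid — fails.
(1): F OR F → false.
(2) not (safety training) — holds.
(a) age ≥ 21 — met.
(b) not (primary residence) — not satisfied.
(3): T OR F → true.
So Overall is not satisfied (F AND T AND T).

No — denied.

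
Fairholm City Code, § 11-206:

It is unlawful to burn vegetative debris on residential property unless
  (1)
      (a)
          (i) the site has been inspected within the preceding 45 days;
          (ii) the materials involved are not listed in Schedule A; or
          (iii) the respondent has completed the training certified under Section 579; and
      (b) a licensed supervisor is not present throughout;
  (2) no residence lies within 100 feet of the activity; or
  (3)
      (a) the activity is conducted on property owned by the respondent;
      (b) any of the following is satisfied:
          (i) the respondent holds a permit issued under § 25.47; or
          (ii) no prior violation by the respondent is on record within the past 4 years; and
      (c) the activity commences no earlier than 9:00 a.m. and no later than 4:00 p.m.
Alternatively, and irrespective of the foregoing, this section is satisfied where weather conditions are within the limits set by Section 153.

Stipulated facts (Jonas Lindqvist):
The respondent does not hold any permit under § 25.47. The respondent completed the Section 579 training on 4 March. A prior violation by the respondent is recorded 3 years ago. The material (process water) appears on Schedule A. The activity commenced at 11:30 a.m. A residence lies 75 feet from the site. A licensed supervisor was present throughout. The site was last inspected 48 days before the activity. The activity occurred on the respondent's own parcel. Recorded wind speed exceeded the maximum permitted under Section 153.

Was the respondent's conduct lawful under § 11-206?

No — unlawful.

(i) site inspected — not satisfied.
(ii) not (Schedule A material) — not met.
(iii) training certified — met.
So (a) is satisfied (F OR F OR T).
(b) not (supervisor present) — not satisfied.
(1) = T AND F = false.
(2) no residence in 100 ft — fails.
(a) own property — satisfied.
(i) holds permit — fails.
(ii) no prior violation — fails.
So (b) is not satisfied (F OR F).
(c) start within hours — satisfied.
(3) = T AND F AND T = false.
So Overall is not satisfied (F OR F OR F).
Exception (weather ok) — not satisfied.
Result: main false OR exception false → false.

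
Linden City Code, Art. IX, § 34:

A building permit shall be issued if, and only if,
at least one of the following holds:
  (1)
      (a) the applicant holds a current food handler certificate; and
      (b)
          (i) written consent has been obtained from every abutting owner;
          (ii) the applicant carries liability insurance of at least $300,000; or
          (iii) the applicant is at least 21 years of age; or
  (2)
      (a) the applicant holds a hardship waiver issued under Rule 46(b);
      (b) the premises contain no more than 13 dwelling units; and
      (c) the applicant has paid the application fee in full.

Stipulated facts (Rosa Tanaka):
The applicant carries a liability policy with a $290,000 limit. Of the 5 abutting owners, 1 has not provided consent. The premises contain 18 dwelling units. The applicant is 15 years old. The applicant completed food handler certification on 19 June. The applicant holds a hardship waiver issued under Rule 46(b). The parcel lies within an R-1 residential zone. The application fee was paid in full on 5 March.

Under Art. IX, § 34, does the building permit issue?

(a) food handler cert. — holds.
(i) all abutters consent — not met.
(ii) insurance ≥ $300,000 — fails.
(iii) age ≥ 21 — fails.
So (b) is not satisfied (F OR F OR F).
(1): T AND F → false.
(a) hardship waiver — met.
(b) ≤ 13 units — not met.
(c) fee paid — holds.
So (2) is not satisfied (T AND F AND T).
Overall = F OR F = false.

No — denied.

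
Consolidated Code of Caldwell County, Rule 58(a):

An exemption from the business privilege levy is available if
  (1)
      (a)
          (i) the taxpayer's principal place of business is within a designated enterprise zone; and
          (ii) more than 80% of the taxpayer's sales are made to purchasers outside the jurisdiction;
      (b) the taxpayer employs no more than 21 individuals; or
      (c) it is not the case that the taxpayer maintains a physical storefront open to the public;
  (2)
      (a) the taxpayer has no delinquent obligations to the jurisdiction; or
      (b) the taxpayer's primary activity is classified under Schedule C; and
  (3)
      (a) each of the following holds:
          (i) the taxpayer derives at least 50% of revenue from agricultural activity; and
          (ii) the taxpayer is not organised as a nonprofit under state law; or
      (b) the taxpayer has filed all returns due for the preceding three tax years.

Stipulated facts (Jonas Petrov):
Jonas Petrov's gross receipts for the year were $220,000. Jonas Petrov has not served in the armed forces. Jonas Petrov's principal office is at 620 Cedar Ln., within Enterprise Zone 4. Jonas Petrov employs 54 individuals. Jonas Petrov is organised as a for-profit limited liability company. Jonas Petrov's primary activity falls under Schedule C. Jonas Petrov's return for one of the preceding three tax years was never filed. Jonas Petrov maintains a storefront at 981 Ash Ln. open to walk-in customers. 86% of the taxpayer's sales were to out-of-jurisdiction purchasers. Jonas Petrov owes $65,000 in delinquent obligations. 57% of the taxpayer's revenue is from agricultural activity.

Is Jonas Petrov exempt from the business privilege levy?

(i) in enterprise zone — met.
(ii) >80% out-of-jur. sales — met.
(a) = T AND T = true.
(b) ≤ 21 employees — fails.
(c) not (has storefront) — fails.
So (1) is satisfied (T OR F OR F).
(a) no delinquency — not met.
(b) Schedule C activity — met.
So (2) is satisfied (F OR T).
(i) ≥50% agricultural — satisfied.
(ii) not (nonprofit) — holds.
(a) = T AND T = true.
(b) returns current — not satisfied.
(3) = T OR F = true.
Overall = T AND T AND T = true.

Yes — exempt.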